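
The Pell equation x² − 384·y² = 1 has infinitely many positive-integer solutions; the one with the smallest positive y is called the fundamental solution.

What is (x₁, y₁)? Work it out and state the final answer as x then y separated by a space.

4801 245

d=384: √d = [19; 1,1,2,9,2,1,1,38] (ℓ=8, even), read p_7/q_7
i=0: a=19 ⇒ p=19, q=1
i=1: a=1 ⇒ p=20, q=1
i=2: a=1 ⇒ p=39, q=2
i=3: a=2 ⇒ p=98, q=5
i=4: a=9 ⇒ p=921, q=47
i=5: a=2 ⇒ p=1940, q=99
i=6: a=1 ⇒ p=2861, q=146
i=7: a=1 ⇒ p=4801, q=245
(x₁, y₁) = (4801, 245);  4801² − 384·245² = 1 ✓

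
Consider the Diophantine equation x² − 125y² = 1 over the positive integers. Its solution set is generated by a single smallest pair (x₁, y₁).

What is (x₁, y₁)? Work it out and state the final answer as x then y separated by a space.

√125 = [11; 5,1,1,5,22, …], period ℓ=5 (odd) → k=9
k=0  a_k=11  p_k/q_k = 11/1
…
k=2  a_k=1  p_k/q_k = 67/6
…
k=6  a_k=5  p_k/q_k = 76317/6826
…
k=8  a_k=1  p_k/q_k = 167761/15005
k=9  a_k=5  p_k/q_k = 930249/83204
(x₁, y₁) = (930249, 83204);  930249² − 125·83204² = 1 ✓

930249 83204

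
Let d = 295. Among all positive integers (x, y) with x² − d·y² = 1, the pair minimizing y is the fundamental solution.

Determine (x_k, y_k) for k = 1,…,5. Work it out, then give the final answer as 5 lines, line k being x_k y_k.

2024999 117900
8201241900001 477494764200
33215013292518224999 1933852840020353700
134520737404664024967600001 7832100134376274949528400
544808717447381276777437550624999 31719989880021710940200100589500

[17; 5,1,2,3,2,6,2,3,2,1,5,34] for √295; ℓ=12 ⇒ convergent index 11
i=0: a=17 ⇒ p=17, q=1
i=1: a=5 ⇒ p=86, q=5
i=2: a=1 ⇒ p=103, q=6
…
i=5: a=2 ⇒ p=2250, q=131
i=6: a=6 ⇒ p=14479, q=843
i=7: a=2 ⇒ p=31208, q=1817
i=8: a=3 ⇒ p=108103, q=6294
i=9: a=2 ⇒ p=247414, q=14405
i=10: a=1 ⇒ p=355517, q=20699
i=11: a=5 ⇒ p=2024999, q=117900
(x₁, y₁) = (2024999, 117900);  2024999² − 295·117900² = 1 ✓
(2024999+117900√295)^2 = 8201241900001 + 477494764200√295
(2024999+117900√295)^3 = 33215013292518224999 + 1933852840020353700√295
(2024999+117900√295)^4 = 134520737404664024967600001 + 7832100134376274949528400√295
(2024999+117900√295)^5 = 544808717447381276777437550624999 + 31719989880021710940200100589500√295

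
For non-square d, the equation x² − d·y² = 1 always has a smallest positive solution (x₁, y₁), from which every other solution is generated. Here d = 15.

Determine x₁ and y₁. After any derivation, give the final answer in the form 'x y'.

4 1

[3; 1,6] for √15; ℓ=2 ⇒ convergent index 1
a_0=3:  p_0=3·1+0=3,  q_0=3·0+1=1
a_1=1:  p_1=1·3+1=4,  q_1=1·1+0=1
(x₁, y₁) = (4, 1);  4² − 15·1² = 1 ✓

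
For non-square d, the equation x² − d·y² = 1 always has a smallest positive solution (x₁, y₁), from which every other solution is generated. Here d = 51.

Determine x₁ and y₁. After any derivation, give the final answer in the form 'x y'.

50 7

d=51: √d = [7; 7,14] (ℓ=2, even), read p_1/q_1
i=0: a=7 ⇒ p=7, q=1
i=1: a=7 ⇒ p=50, q=7
fundamental: x₁=50, y₁=7  (since 2500 − 51·49 = 1)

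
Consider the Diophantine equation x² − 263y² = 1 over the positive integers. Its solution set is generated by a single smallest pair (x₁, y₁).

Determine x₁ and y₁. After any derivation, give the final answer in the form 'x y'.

139128 8579

√263 = [16; 4,1,1,1,1,15,1,1,1,1,4,32, …], period ℓ=12 (even) → k=11
k=0  a_k=16  p_k/q_k = 16/1
…
k=2  a_k=1  p_k/q_k = 81/5
k=3  a_k=1  p_k/q_k = 146/9
…
k=5  a_k=1  p_k/q_k = 373/23
…
k=8  a_k=1  p_k/q_k = 12017/741
…
k=10  a_k=1  p_k/q_k = 30229/1864
k=11  a_k=4  p_k/q_k = 139128/8579
→ (139128, 8579).  Check: 139128²=19356600384, 263·8579²=19356600383, difference 1.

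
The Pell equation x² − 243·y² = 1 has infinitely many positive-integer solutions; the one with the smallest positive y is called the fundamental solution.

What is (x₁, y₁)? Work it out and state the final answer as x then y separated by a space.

70226 4505

√243 = [15; 1,1,2,3,15,3,2,1,1,30, …], period ℓ=10 (even) → k=9
i=0: a=15 ⇒ p=15, q=1
i=1: a=1 ⇒ p=16, q=1
i=2: a=1 ⇒ p=31, q=2
…
i=4: a=3 ⇒ p=265, q=17
i=5: a=15 ⇒ p=4053, q=260
i=6: a=3 ⇒ p=12424, q=797
i=7: a=2 ⇒ p=28901, q=1854
i=8: a=1 ⇒ p=41325, q=2651
i=9: a=1 ⇒ p=70226, q=4505
(x₁, y₁) = (70226, 4505);  70226² − 243·4505² = 1 ✓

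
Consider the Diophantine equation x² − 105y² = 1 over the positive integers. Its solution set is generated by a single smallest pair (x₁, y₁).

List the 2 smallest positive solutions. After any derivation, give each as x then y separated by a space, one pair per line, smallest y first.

√105 = [10; 4,20, …], period ℓ=2 (even) → k=1
k=0  a_k=10  p_k/q_k = 10/1
k=1  a_k=4  p_k/q_k = 41/4
(x₁, y₁) = (41, 4);  41² − 105·4² = 1 ✓
(41+4√105)^2 = 3361 + 328√105

41 4
3361 328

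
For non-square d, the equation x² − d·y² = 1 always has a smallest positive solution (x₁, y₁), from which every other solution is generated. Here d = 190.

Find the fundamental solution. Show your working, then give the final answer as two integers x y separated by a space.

52021 3774

√190 → a₀=13, period (1,3,1,1,1,…,3,1,26); ℓ=14 even so k=13
step 0: (13, 1)  from 13·(1,0) + (0,1)
step 1: (14, 1)  from 1·(13,1) + (1,0)
step 2: (55, 4)  from 3·(14,1) + (13,1)
step 3: (69, 5)  from 1·(55,4) + (14,1)
step 4: (124, 9)  from 1·(69,5) + (55,4)
step 5: (193, 14)  from 1·(124,9) + (69,5)
step 6: (510, 37)  from 2·(193,14) + (124,9)
step 7: (1213, 88)  from 2·(510,37) + (193,14)
…
step 11: (11234, 815)  from 1·(7085,514) + (4149,301)
step 12: (40787, 2959)  from 3·(11234,815) + (7085,514)
step 13: (52021, 3774)  from 1·(40787,2959) + (11234,815)
(x₁, y₁) = (52021, 3774);  52021² − 190·3774² = 1 ✓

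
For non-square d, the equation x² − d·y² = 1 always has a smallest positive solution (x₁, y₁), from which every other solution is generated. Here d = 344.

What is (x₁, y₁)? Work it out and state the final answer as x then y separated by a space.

d=344: √d = [18; 1,1,4,1,3,1,4,1,1,36] (ℓ=10, even), read p_9/q_9
step 0: (18, 1)  from 18·(1,0) + (0,1)
…
step 3: (167, 9)  from 4·(37,2) + (19,1)
step 4: (204, 11)  from 1·(167,9) + (37,2)
step 5: (779, 42)  from 3·(204,11) + (167,9)
…
step 7: (4711, 254)  from 4·(983,53) + (779,42)
step 8: (5694, 307)  from 1·(4711,254) + (983,53)
step 9: (10405, 561)  from 1·(5694,307) + (4711,254)
(x₁, y₁) = (10405, 561);  10405² − 344·561² = 1 ✓

10405 561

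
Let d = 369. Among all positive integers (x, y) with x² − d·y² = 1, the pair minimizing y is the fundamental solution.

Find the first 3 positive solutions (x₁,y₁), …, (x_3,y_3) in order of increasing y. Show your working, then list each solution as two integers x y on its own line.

8396801 437120
141012534067201 7340819306240
2368108374136006451201 123278797782910239360

d=369: √d = [19; 4,1,3,2,7,4,7,2,3,1,4,38] (ℓ=12, even), read p_11/q_11
i=0: a=19 ⇒ p=19, q=1
…
i=2: a=1 ⇒ p=96, q=5
…
i=9: a=3 ⇒ p=1364557, q=71036
i=10: a=1 ⇒ p=1758061, q=91521
i=11: a=4 ⇒ p=8396801, q=437120
fundamental: x₁=8396801, y₁=437120  (since 70506267033601 − 369·191073894400 = 1)
n=2: (8396801,437120)∘(8396801,437120) = (8396801·8396801+369·437120·437120, 8396801·437120+437120·8396801) = (141012534067201,7340819306240)
n=3: (141012534067201,7340819306240)∘(8396801,437120) = (8396801·141012534067201+369·437120·7340819306240, 8396801·7340819306240+437120·141012534067201) = (2368108374136006451201,123278797782910239360)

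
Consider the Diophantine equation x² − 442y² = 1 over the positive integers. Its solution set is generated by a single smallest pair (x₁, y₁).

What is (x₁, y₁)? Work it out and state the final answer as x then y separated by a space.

883 42

√442 → a₀=21, period (42); ℓ=1 odd so k=1
a_0=21:  p_0=21·1+0=21,  q_0=21·0+1=1
a_1=42:  p_1=42·21+1=883,  q_1=42·1+0=42
(x₁, y₁) = (883, 42);  883² − 442·42² = 1 ✓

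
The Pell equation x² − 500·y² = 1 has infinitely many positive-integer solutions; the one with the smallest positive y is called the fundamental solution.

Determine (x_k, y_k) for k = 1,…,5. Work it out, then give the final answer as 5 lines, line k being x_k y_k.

930249 41602
1730726404001 77400437796
3220013013190122249 144003359718540806
5990827771012465337616001 267917962749548332043592
11145923086309929722690704506249 498460833859465169310720288010

d=500: √d = [22; 2,1,3,2,1,…,1,2,44] (ℓ=14, even), read p_13/q_13
k=0  a_k=22  p_k/q_k = 22/1
…
k=8  a_k=1  p_k/q_k = 15809/707
…
k=12  a_k=1  p_k/q_k = 335522/15005
k=13  a_k=2  p_k/q_k = 930249/41602
→ (930249, 41602).  Check: 930249²=865363202001, 500·41602²=865363202000, difference 1.
(930249+41602√500)^2 = 1730726404001 + 77400437796√500
(930249+41602√500)^3 = 3220013013190122249 + 144003359718540806√500
(930249+41602√500)^4 = 5990827771012465337616001 + 267917962749548332043592√500
(930249+41602√500)^5 = 11145923086309929722690704506249 + 498460833859465169310720288010√500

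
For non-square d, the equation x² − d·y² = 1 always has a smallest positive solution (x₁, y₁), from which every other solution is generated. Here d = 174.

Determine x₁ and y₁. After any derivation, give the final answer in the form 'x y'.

1451 110

d=174: √d = [13; 5,4,5,26] (ℓ=4, even), read p_3/q_3
k=0  a_k=13  p_k/q_k = 13/1
k=1  a_k=5  p_k/q_k = 66/5
k=2  a_k=4  p_k/q_k = 277/21
k=3  a_k=5  p_k/q_k = 1451/110
→ (1451, 110).  Check: 1451²=2105401, 174·110²=2105400, difference 1.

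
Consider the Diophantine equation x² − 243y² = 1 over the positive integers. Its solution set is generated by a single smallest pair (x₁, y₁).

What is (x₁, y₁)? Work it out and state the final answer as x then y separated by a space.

√243 → a₀=15, period (1,1,2,3,15,3,2,1,1,30); ℓ=10 even so k=9
step 0: (15, 1)  from 15·(1,0) + (0,1)
…
step 4: (265, 17)  from 3·(78,5) + (31,2)
…
step 8: (41325, 2651)  from 1·(28901,1854) + (12424,797)
step 9: (70226, 4505)  from 1·(41325,2651) + (28901,1854)
(x₁, y₁) = (70226, 4505);  70226² − 243·4505² = 1 ✓

70226 4505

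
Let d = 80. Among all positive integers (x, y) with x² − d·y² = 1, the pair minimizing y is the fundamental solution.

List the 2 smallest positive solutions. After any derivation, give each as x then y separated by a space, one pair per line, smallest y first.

9 1
161 18

√80 = [8; 1,16, …], period ℓ=2 (even) → k=1
i=0: a=8 ⇒ p=8, q=1
i=1: a=1 ⇒ p=9, q=1
→ (9, 1).  Check: 9²=81, 80·1²=80, difference 1.
(9+1√80)^2 = 161 + 18√80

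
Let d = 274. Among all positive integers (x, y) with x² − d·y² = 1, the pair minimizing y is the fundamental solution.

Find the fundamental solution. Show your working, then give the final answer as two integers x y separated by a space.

[16; 1,1,4,4,1,1,32] for √274; ℓ=7 ⇒ convergent index 13
i=0: a=16 ⇒ p=16, q=1
i=1: a=1 ⇒ p=17, q=1
…
i=4: a=4 ⇒ p=629, q=38
i=5: a=1 ⇒ p=778, q=47
…
i=7: a=32 ⇒ p=45802, q=2767
i=8: a=1 ⇒ p=47209, q=2852
i=9: a=1 ⇒ p=93011, q=5619
i=10: a=4 ⇒ p=419253, q=25328
i=11: a=4 ⇒ p=1770023, q=106931
i=12: a=1 ⇒ p=2189276, q=132259
i=13: a=1 ⇒ p=3959299, q=239190
→ (3959299, 239190).  Check: 3959299²=15676048571401, 274·239190²=15676048571400, difference 1.

3959299 239190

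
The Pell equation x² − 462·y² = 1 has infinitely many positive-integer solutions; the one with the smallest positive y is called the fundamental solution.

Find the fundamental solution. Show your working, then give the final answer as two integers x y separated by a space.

43 2

√462 = [21; 2,42, …], period ℓ=2 (even) → k=1
k=0  a_k=21  p_k/q_k = 21/1
k=1  a_k=2  p_k/q_k = 43/2
(x₁, y₁) = (43, 2);  43² − 462·2² = 1 ✓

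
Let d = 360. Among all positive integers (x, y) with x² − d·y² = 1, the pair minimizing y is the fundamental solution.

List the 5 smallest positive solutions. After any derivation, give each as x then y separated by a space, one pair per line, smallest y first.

19 1
721 38
27379 1443
1039681 54796
39480499 2080805

d=360: √d = [18; 1,36] (ℓ=2, even), read p_1/q_1
a_0=18:  p_0=18·1+0=18,  q_0=18·0+1=1
a_1=1:  p_1=1·18+1=19,  q_1=1·1+0=1
fundamental: x₁=19, y₁=1  (since 361 − 360·1 = 1)
k=2:  x_2 = 19·19+360·1·1 = 721,  y_2 = 19·1+1·19 = 38
k=3:  x_3 = 19·721+360·1·38 = 27379,  y_3 = 19·38+1·721 = 1443
k=4:  x_4 = 19·27379+360·1·1443 = 1039681,  y_4 = 19·1443+1·27379 = 54796
k=5:  x_5 = 19·1039681+360·1·54796 = 39480499,  y_5 = 19·54796+1·1039681 = 2080805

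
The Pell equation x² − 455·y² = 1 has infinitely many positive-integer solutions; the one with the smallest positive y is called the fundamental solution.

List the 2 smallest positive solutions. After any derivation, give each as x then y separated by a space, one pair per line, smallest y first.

[21; 3,42] for √455; ℓ=2 ⇒ convergent index 1
a_0=21:  p_0=21·1+0=21,  q_0=21·0+1=1
a_1=3:  p_1=3·21+1=64,  q_1=3·1+0=3
fundamental: x₁=64, y₁=3  (since 4096 − 455·9 = 1)
k=2:  x_2 = 64·64+455·3·3 = 8191,  y_2 = 64·3+3·64 = 384

64 3
8191 384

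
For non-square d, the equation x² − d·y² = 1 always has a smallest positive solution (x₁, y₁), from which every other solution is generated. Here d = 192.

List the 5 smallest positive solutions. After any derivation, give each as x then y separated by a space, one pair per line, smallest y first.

97 7
18817 1358
3650401 263445
708158977 51106972
137379191137 9914489123

d=192: √d = [13; 1,5,1,26] (ℓ=4, even), read p_3/q_3
i=0: a=13 ⇒ p=13, q=1
…
i=2: a=5 ⇒ p=83, q=6
i=3: a=1 ⇒ p=97, q=7
→ (97, 7).  Check: 97²=9409, 192·7²=9408, difference 1.
(97+7√192)^2 = 18817 + 1358√192
(97+7√192)^3 = 3650401 + 263445√192
(97+7√192)^4 = 708158977 + 51106972√192
(97+7√192)^5 = 137379191137 + 9914489123√192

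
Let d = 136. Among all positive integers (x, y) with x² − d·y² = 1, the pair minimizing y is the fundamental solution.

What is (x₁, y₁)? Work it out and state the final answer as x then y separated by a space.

35 3

√136 = [11; 1,1,1,22, …], period ℓ=4 (even) → k=3
a_0=11:  p_0=11·1+0=11,  q_0=11·0+1=1
a_1=1:  p_1=1·11+1=12,  q_1=1·1+0=1
a_2=1:  p_2=1·12+11=23,  q_2=1·1+1=2
a_3=1:  p_3=1·23+12=35,  q_3=1·2+1=3
fundamental: x₁=35, y₁=3  (since 1225 − 136·9 = 1)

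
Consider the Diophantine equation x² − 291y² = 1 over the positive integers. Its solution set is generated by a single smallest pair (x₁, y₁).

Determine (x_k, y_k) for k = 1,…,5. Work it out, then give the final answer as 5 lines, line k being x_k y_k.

√291 → a₀=17, period (17,34); ℓ=2 even so k=1
a_0=17:  p_0=17·1+0=17,  q_0=17·0+1=1
a_1=17:  p_1=17·17+1=290,  q_1=17·1+0=17
fundamental: x₁=290, y₁=17  (since 84100 − 291·289 = 1)
n=2: (290,17)∘(290,17) = (290·290+291·17·17, 290·17+17·290) = (168199,9860)
n=3: (168199,9860)∘(290,17) = (290·168199+291·17·9860, 290·9860+17·168199) = (97555130,5718783)
n=4: (97555130,5718783)∘(290,17) = (290·97555130+291·17·5718783, 290·5718783+17·97555130) = (56581807201,3316884280)
n=5: (56581807201,3316884280)∘(290,17) = (290·56581807201+291·17·3316884280, 290·3316884280+17·56581807201) = (32817350621450,1923787163617)

290 17
168199 9860
97555130 5718783
56581807201 3316884280
32817350621450 1923787163617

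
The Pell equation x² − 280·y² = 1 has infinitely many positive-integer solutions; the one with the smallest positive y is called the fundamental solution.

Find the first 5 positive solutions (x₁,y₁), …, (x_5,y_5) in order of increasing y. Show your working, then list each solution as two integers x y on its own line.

√280 = [16; 1,2,1,2,1,32, …], period ℓ=6 (even) → k=5
k=0  a_k=16  p_k/q_k = 16/1
…
k=4  a_k=2  p_k/q_k = 184/11
k=5  a_k=1  p_k/q_k = 251/15
(x₁, y₁) = (251, 15);  251² − 280·15² = 1 ✓
k=2:  x_2 = 251·251+280·15·15 = 126001,  y_2 = 251·15+15·251 = 7530
k=3:  x_3 = 251·126001+280·15·7530 = 63252251,  y_3 = 251·7530+15·126001 = 3780045
k=4:  x_4 = 251·63252251+280·15·3780045 = 31752504001,  y_4 = 251·3780045+15·63252251 = 1897575060
k=5:  x_5 = 251·31752504001+280·15·1897575060 = 15939693756251,  y_5 = 251·1897575060+15·31752504001 = 952578900075

251 15
126001 7530
63252251 3780045
31752504001 1897575060
15939693756251 952578900075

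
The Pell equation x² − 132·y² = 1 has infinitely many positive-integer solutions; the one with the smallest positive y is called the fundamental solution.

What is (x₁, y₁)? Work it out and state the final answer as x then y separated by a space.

23 2

d=132: √d = [11; 2,22] (ℓ=2, even), read p_1/q_1
k=0  a_k=11  p_k/q_k = 11/1
k=1  a_k=2  p_k/q_k = 23/2
fundamental: x₁=23, y₁=2  (since 529 − 132·4 = 1)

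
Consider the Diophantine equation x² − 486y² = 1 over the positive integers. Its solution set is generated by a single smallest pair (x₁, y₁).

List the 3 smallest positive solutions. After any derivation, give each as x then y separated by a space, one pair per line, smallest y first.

485 22
470449 21340
456335045 20699778

√486 = [22; 22,44, …], period ℓ=2 (even) → k=1
k=0  a_k=22  p_k/q_k = 22/1
k=1  a_k=22  p_k/q_k = 485/22
(x₁, y₁) = (485, 22);  485² − 486·22² = 1 ✓
(x_2, y_2) = (485·485 + 486·22·22, 485·22 + 22·485) = (470449, 21340)
(x_3, y_3) = (485·470449 + 486·22·21340, 485·21340 + 22·470449) = (456335045, 20699778)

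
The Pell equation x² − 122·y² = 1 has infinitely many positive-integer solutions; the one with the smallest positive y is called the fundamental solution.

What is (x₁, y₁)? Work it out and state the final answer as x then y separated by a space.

243 22

√122 → a₀=11, period (22); ℓ=1 odd so k=1
i=0: a=11 ⇒ p=11, q=1
i=1: a=22 ⇒ p=243, q=22
→ (243, 22).  Check: 243²=59049, 122·22²=59048, difference 1.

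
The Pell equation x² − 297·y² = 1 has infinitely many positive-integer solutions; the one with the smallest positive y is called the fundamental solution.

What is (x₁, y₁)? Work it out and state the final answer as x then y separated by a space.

√297 → a₀=17, period (4,3,1,1,2,1,1,3,4,34); ℓ=10 even so k=9
i=0: a=17 ⇒ p=17, q=1
i=1: a=4 ⇒ p=69, q=4
i=2: a=3 ⇒ p=224, q=13
…
i=4: a=1 ⇒ p=517, q=30
i=5: a=2 ⇒ p=1327, q=77
i=6: a=1 ⇒ p=1844, q=107
i=7: a=1 ⇒ p=3171, q=184
i=8: a=3 ⇒ p=11357, q=659
i=9: a=4 ⇒ p=48599, q=2820
fundamental: x₁=48599, y₁=2820  (since 2361862801 − 297·7952400 = 1)

48599 2820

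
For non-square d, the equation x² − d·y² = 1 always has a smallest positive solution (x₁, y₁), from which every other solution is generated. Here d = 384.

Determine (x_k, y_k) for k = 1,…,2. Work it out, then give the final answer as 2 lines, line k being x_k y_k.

[19; 1,1,2,9,2,1,1,38] for √384; ℓ=8 ⇒ convergent index 7
k=0  a_k=19  p_k/q_k = 19/1
k=1  a_k=1  p_k/q_k = 20/1
k=2  a_k=1  p_k/q_k = 39/2
k=3  a_k=2  p_k/q_k = 98/5
k=4  a_k=9  p_k/q_k = 921/47
k=5  a_k=2  p_k/q_k = 1940/99
k=6  a_k=1  p_k/q_k = 2861/146
k=7  a_k=1  p_k/q_k = 4801/245
(x₁, y₁) = (4801, 245);  4801² − 384·245² = 1 ✓
n=2: (4801,245)∘(4801,245) = (4801·4801+384·245·245, 4801·245+245·4801) = (46099201,2352490)

4801 245
46099201 2352490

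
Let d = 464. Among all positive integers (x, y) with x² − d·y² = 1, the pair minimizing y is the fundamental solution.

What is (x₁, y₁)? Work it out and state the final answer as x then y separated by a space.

9801 455

√464 → a₀=21, period (1,1,5,1,1,1,5,1,1,42); ℓ=10 even so k=9
k=0  a_k=21  p_k/q_k = 21/1
…
k=7  a_k=5  p_k/q_k = 4502/209
k=8  a_k=1  p_k/q_k = 5299/246
k=9  a_k=1  p_k/q_k = 9801/455
→ (9801, 455).  Check: 9801²=96059601, 464·455²=96059600, difference 1.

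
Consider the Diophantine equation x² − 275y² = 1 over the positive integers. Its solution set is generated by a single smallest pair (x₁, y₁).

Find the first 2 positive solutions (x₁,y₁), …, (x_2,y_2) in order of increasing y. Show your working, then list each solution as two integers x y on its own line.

d=275: √d = [16; 1,1,2,1,1,32] (ℓ=6, even), read p_5/q_5
i=0: a=16 ⇒ p=16, q=1
…
i=4: a=1 ⇒ p=116, q=7
i=5: a=1 ⇒ p=199, q=12
(x₁, y₁) = (199, 12);  199² − 275·12² = 1 ✓
k=2:  x_2 = 199·199+275·12·12 = 79201,  y_2 = 199·12+12·199 = 4776

199 12
79201 4776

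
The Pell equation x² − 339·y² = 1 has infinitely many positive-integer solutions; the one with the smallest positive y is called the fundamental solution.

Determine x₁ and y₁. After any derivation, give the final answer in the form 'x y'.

97970 5321

d=339: √d = [18; 2,2,2,1,17,1,2,2,2,36] (ℓ=10, even), read p_9/q_9
a_0=18:  p_0=18·1+0=18,  q_0=18·0+1=1
a_1=2:  p_1=2·18+1=37,  q_1=2·1+0=2
a_2=2:  p_2=2·37+18=92,  q_2=2·2+1=5
…
a_5=17:  p_5=17·313+221=5542,  q_5=17·17+12=301
…
a_8=2:  p_8=2·17252+5855=40359,  q_8=2·937+318=2192
a_9=2:  p_9=2·40359+17252=97970,  q_9=2·2192+937=5321
(x₁, y₁) = (97970, 5321);  97970² − 339·5321² = 1 ✓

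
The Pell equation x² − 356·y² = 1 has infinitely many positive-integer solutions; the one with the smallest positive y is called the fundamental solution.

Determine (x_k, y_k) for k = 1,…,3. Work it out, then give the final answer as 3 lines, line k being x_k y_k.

500001 26500
500002000001 26500053000
500003000004500001 26500106000079500

√356 = [18; 1,6,1,1,2,…,6,1,36, …], period ℓ=14 (even) → k=13
step 0: (18, 1)  from 18·(1,0) + (0,1)
…
step 3: (151, 8)  from 1·(132,7) + (19,1)
step 4: (283, 15)  from 1·(151,8) + (132,7)
step 5: (717, 38)  from 2·(283,15) + (151,8)
step 6: (1000, 53)  from 1·(717,38) + (283,15)
step 7: (8717, 462)  from 8·(1000,53) + (717,38)
step 8: (9717, 515)  from 1·(8717,462) + (1000,53)
step 9: (28151, 1492)  from 2·(9717,515) + (8717,462)
step 10: (37868, 2007)  from 1·(28151,1492) + (9717,515)
…
step 12: (433982, 23001)  from 6·(66019,3499) + (37868,2007)
step 13: (500001, 26500)  from 1·(433982,23001) + (66019,3499)
(x₁, y₁) = (500001, 26500);  500001² − 356·26500² = 1 ✓
(500001+26500√356)^2 = 500002000001 + 26500053000√356
(500001+26500√356)^3 = 500003000004500001 + 26500106000079500√356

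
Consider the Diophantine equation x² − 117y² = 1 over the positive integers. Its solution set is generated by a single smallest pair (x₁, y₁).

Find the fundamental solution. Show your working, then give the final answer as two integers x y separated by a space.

649 60

[10; 1,4,2,4,1,20] for √117; ℓ=6 ⇒ convergent index 5
a_0=10:  p_0=10·1+0=10,  q_0=10·0+1=1
a_1=1:  p_1=1·10+1=11,  q_1=1·1+0=1
a_2=4:  p_2=4·11+10=54,  q_2=4·1+1=5
…
a_4=4:  p_4=4·119+54=530,  q_4=4·11+5=49
a_5=1:  p_5=1·530+119=649,  q_5=1·49+11=60
→ (649, 60).  Check: 649²=421201, 117·60²=421200, difference 1.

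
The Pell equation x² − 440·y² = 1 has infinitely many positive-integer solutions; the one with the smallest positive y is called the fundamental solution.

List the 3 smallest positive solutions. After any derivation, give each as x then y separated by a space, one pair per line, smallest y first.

[20; 1,40] for √440; ℓ=2 ⇒ convergent index 1
step 0: (20, 1)  from 20·(1,0) + (0,1)
step 1: (21, 1)  from 1·(20,1) + (1,0)
→ (21, 1).  Check: 21²=441, 440·1²=440, difference 1.
n=2: (21,1)∘(21,1) = (21·21+440·1·1, 21·1+1·21) = (881,42)
n=3: (881,42)∘(21,1) = (21·881+440·1·42, 21·42+1·881) = (36981,1763)

21 1
881 42
36981 1763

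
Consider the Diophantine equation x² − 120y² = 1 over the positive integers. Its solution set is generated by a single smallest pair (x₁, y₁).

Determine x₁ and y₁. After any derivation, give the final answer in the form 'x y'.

11 1

[10; 1,20] for √120; ℓ=2 ⇒ convergent index 1
i=0: a=10 ⇒ p=10, q=1
i=1: a=1 ⇒ p=11, q=1
fundamental: x₁=11, y₁=1  (since 121 − 120·1 = 1)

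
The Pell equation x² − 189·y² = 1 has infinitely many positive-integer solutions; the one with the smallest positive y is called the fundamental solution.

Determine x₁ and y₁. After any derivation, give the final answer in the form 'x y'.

√189 = [13; 1,2,1,26, …], period ℓ=4 (even) → k=3
a_0=13:  p_0=13·1+0=13,  q_0=13·0+1=1
…
a_2=2:  p_2=2·14+13=41,  q_2=2·1+1=3
a_3=1:  p_3=1·41+14=55,  q_3=1·3+1=4
fundamental: x₁=55, y₁=4  (since 3025 − 189·16 = 1)

55 4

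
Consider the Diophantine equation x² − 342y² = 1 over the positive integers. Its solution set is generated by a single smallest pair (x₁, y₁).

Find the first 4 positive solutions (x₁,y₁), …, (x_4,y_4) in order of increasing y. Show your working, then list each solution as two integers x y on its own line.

37 2
2737 148
202501 10950
14982337 810152

√342 → a₀=18, period (2,36); ℓ=2 even so k=1
a_0=18:  p_0=18·1+0=18,  q_0=18·0+1=1
a_1=2:  p_1=2·18+1=37,  q_1=2·1+0=2
→ (37, 2).  Check: 37²=1369, 342·2²=1368, difference 1.
k=2:  x_2 = 37·37+342·2·2 = 2737,  y_2 = 37·2+2·37 = 148
k=3:  x_3 = 37·2737+342·2·148 = 202501,  y_3 = 37·148+2·2737 = 10950
k=4:  x_4 = 37·202501+342·2·10950 = 14982337,  y_4 = 37·10950+2·202501 = 810152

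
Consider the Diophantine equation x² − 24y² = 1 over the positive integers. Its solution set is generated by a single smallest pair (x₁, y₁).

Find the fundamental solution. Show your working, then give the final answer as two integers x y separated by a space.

√24 → a₀=4, period (1,8); ℓ=2 even so k=1
i=0: a=4 ⇒ p=4, q=1
i=1: a=1 ⇒ p=5, q=1
→ (5, 1).  Check: 5²=25, 24·1²=24, difference 1.

5 1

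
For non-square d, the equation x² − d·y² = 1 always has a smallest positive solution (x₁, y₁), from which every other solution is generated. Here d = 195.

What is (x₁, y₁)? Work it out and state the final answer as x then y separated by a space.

14 1

√195 → a₀=13, period (1,26); ℓ=2 even so k=1
a_0=13:  p_0=13·1+0=13,  q_0=13·0+1=1
a_1=1:  p_1=1·13+1=14,  q_1=1·1+0=1
(x₁, y₁) = (14, 1);  14² − 195·1² = 1 ✓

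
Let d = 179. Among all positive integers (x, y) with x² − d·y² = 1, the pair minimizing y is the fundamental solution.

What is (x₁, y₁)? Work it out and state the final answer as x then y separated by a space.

[13; 2,1,1,1,3,…,1,2,26] for √179; ℓ=14 ⇒ convergent index 13
k=0  a_k=13  p_k/q_k = 13/1
…
k=5  a_k=3  p_k/q_k = 388/29
…
k=7  a_k=13  p_k/q_k = 26999/2018
…
k=12  a_k=1  p_k/q_k = 1588459/118727
k=13  a_k=2  p_k/q_k = 4190210/313191
→ (4190210, 313191).  Check: 4190210²=17557859844100, 179·313191²=17557859844099, difference 1.

4190210 313191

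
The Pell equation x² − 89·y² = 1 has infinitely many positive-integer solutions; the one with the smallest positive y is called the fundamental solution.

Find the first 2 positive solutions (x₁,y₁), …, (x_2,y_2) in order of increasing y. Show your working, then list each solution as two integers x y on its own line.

500001 53000
500002000001 53000106000

d=89: √d = [9; 2,3,3,2,18] (ℓ=5, odd), read p_9/q_9
a_0=9:  p_0=9·1+0=9,  q_0=9·0+1=1
…
a_2=3:  p_2=3·19+9=66,  q_2=3·2+1=7
…
a_4=2:  p_4=2·217+66=500,  q_4=2·23+7=53
…
a_8=3:  p_8=3·66019+18934=216991,  q_8=3·6998+2007=23001
a_9=2:  p_9=2·216991+66019=500001,  q_9=2·23001+6998=53000
fundamental: x₁=500001, y₁=53000  (since 250001000001 − 89·2809000000 = 1)
n=2: (500001,53000)∘(500001,53000) = (500001·500001+89·53000·53000, 500001·53000+53000·500001) = (500002000001,53000106000)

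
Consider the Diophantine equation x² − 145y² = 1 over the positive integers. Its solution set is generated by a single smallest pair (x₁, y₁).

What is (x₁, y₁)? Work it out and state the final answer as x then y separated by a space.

289 24

√145 = [12; 24, …], period ℓ=1 (odd) → k=1
a_0=12:  p_0=12·1+0=12,  q_0=12·0+1=1
a_1=24:  p_1=24·12+1=289,  q_1=24·1+0=24
fundamental: x₁=289, y₁=24  (since 83521 − 145·576 = 1)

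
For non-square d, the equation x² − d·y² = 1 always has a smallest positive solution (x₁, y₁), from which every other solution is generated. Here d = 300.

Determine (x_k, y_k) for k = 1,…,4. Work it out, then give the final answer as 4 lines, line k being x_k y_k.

d=300: √d = [17; 3,8,3,34] (ℓ=4, even), read p_3/q_3
a_0=17:  p_0=17·1+0=17,  q_0=17·0+1=1
a_1=3:  p_1=3·17+1=52,  q_1=3·1+0=3
a_2=8:  p_2=8·52+17=433,  q_2=8·3+1=25
a_3=3:  p_3=3·433+52=1351,  q_3=3·25+3=78
(x₁, y₁) = (1351, 78);  1351² − 300·78² = 1 ✓
n=2: (1351,78)∘(1351,78) = (1351·1351+300·78·78, 1351·78+78·1351) = (3650401,210756)
n=3: (3650401,210756)∘(1351,78) = (1351·3650401+300·78·210756, 1351·210756+78·3650401) = (9863382151,569462634)
n=4: (9863382151,569462634)∘(1351,78) = (1351·9863382151+300·78·569462634, 1351·569462634+78·9863382151) = (26650854921601,1538687826312)

1351 78
3650401 210756
9863382151 569462634
26650854921601 1538687826312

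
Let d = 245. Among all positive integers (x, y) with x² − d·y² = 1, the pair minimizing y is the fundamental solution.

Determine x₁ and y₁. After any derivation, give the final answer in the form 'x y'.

d=245: √d = [15; 1,1,1,7,6,7,1,1,1,30] (ℓ=10, even), read p_9/q_9
step 0: (15, 1)  from 15·(1,0) + (0,1)
…
step 8: (33825, 2161)  from 1·(18016,1151) + (15809,1010)
step 9: (51841, 3312)  from 1·(33825,2161) + (18016,1151)
(x₁, y₁) = (51841, 3312);  51841² − 245·3312² = 1 ✓

51841 3312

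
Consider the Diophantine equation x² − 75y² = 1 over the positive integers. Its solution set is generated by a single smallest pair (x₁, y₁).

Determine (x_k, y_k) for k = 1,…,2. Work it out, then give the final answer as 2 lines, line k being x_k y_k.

26 3
1351 156

[8; 1,1,1,16] for √75; ℓ=4 ⇒ convergent index 3
step 0: (8, 1)  from 8·(1,0) + (0,1)
…
step 2: (17, 2)  from 1·(9,1) + (8,1)
step 3: (26, 3)  from 1·(17,2) + (9,1)
fundamental: x₁=26, y₁=3  (since 676 − 75·9 = 1)
k=2:  x_2 = 26·26+75·3·3 = 1351,  y_2 = 26·3+3·26 = 156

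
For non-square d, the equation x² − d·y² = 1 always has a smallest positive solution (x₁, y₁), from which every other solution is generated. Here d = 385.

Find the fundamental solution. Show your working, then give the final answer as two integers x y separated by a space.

95831 4884

[19; 1,1,1,1,1,…,1,1,38] for √385; ℓ=16 ⇒ convergent index 15
k=0  a_k=19  p_k/q_k = 19/1
k=1  a_k=1  p_k/q_k = 20/1
k=2  a_k=1  p_k/q_k = 39/2
…
k=6  a_k=3  p_k/q_k = 569/29
…
k=8  a_k=2  p_k/q_k = 2021/103
k=9  a_k=1  p_k/q_k = 2747/140
k=10  a_k=3  p_k/q_k = 10262/523
k=11  a_k=1  p_k/q_k = 13009/663
…
k=13  a_k=1  p_k/q_k = 36280/1849
k=14  a_k=1  p_k/q_k = 59551/3035
k=15  a_k=1  p_k/q_k = 95831/4884
(x₁, y₁) = (95831, 4884);  95831² − 385·4884² = 1 ✓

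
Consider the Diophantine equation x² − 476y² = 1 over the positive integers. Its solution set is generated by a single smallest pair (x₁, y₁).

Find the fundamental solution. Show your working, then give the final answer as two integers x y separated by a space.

28799 1320

√476 = [21; 1,4,2,10,2,4,1,42, …], period ℓ=8 (even) → k=7
a_0=21:  p_0=21·1+0=21,  q_0=21·0+1=1
a_1=1:  p_1=1·21+1=22,  q_1=1·1+0=1
a_2=4:  p_2=4·22+21=109,  q_2=4·1+1=5
a_3=2:  p_3=2·109+22=240,  q_3=2·5+1=11
a_4=10:  p_4=10·240+109=2509,  q_4=10·11+5=115
…
a_6=4:  p_6=4·5258+2509=23541,  q_6=4·241+115=1079
a_7=1:  p_7=1·23541+5258=28799,  q_7=1·1079+241=1320
→ (28799, 1320).  Check: 28799²=829382401, 476·1320²=829382400, difference 1.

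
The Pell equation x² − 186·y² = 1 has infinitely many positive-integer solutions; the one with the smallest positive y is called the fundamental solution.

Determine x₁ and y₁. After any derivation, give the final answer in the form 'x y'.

√186 = [13; 1,1,1,3,4,3,1,1,1,26, …], period ℓ=10 (even) → k=9
a_0=13:  p_0=13·1+0=13,  q_0=13·0+1=1
…
a_2=1:  p_2=1·14+13=27,  q_2=1·1+1=2
…
a_4=3:  p_4=3·41+27=150,  q_4=3·3+2=11
a_5=4:  p_5=4·150+41=641,  q_5=4·11+3=47
a_6=3:  p_6=3·641+150=2073,  q_6=3·47+11=152
a_7=1:  p_7=1·2073+641=2714,  q_7=1·152+47=199
a_8=1:  p_8=1·2714+2073=4787,  q_8=1·199+152=351
a_9=1:  p_9=1·4787+2714=7501,  q_9=1·351+199=550
(x₁, y₁) = (7501, 550);  7501² − 186·550² = 1 ✓

7501 550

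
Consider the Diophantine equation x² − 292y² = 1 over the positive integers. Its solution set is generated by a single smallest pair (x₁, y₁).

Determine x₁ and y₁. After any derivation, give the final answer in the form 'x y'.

2281249 133500

√292 → a₀=17, period (11,2,1,3,8,3,1,2,11,34); ℓ=10 even so k=9
i=0: a=17 ⇒ p=17, q=1
i=1: a=11 ⇒ p=188, q=11
i=2: a=2 ⇒ p=393, q=23
i=3: a=1 ⇒ p=581, q=34
i=4: a=3 ⇒ p=2136, q=125
…
i=6: a=3 ⇒ p=55143, q=3227
…
i=8: a=2 ⇒ p=200767, q=11749
i=9: a=11 ⇒ p=2281249, q=133500
→ (2281249, 133500).  Check: 2281249²=5204097000001, 292·133500²=5204097000000, difference 1.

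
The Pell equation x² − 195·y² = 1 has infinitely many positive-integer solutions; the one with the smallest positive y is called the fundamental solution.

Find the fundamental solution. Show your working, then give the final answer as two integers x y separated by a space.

14 1

[13; 1,26] for √195; ℓ=2 ⇒ convergent index 1
i=0: a=13 ⇒ p=13, q=1
i=1: a=1 ⇒ p=14, q=1
(x₁, y₁) = (14, 1);  14² − 195·1² = 1 ✓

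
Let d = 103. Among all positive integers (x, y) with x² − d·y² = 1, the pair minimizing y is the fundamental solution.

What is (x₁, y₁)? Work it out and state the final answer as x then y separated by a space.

√103 → a₀=10, period (6,1,2,1,1,9,1,1,2,1,6,20); ℓ=12 even so k=11
i=0: a=10 ⇒ p=10, q=1
i=1: a=6 ⇒ p=61, q=6
i=2: a=1 ⇒ p=71, q=7
…
i=4: a=1 ⇒ p=274, q=27
i=5: a=1 ⇒ p=477, q=47
…
i=9: a=2 ⇒ p=24266, q=2391
i=10: a=1 ⇒ p=33877, q=3338
i=11: a=6 ⇒ p=227528, q=22419
(x₁, y₁) = (227528, 22419);  227528² − 103·22419² = 1 ✓

227528 22419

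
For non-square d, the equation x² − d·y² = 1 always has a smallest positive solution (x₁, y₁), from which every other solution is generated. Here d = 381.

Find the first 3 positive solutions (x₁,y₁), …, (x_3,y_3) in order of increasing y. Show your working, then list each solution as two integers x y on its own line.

d=381: √d = [19; 1,1,12,1,1,38] (ℓ=6, even), read p_5/q_5
step 0: (19, 1)  from 19·(1,0) + (0,1)
…
step 2: (39, 2)  from 1·(20,1) + (19,1)
…
step 4: (527, 27)  from 1·(488,25) + (39,2)
step 5: (1015, 52)  from 1·(527,27) + (488,25)
(x₁, y₁) = (1015, 52);  1015² − 381·52² = 1 ✓
n=2: (1015,52)∘(1015,52) = (1015·1015+381·52·52, 1015·52+52·1015) = (2060449,105560)
n=3: (2060449,105560)∘(1015,52) = (1015·2060449+381·52·105560, 1015·105560+52·2060449) = (4182710455,214286748)

1015 52
2060449 105560
4182710455 214286748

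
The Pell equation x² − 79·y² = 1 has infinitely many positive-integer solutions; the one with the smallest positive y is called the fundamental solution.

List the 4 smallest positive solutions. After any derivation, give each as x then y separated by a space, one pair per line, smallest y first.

80 9
12799 1440
2047760 230391
327628801 36861120

√79 = [8; 1,7,1,16, …], period ℓ=4 (even) → k=3
step 0: (8, 1)  from 8·(1,0) + (0,1)
…
step 2: (71, 8)  from 7·(9,1) + (8,1)
step 3: (80, 9)  from 1·(71,8) + (9,1)
(x₁, y₁) = (80, 9);  80² − 79·9² = 1 ✓
(80+9√79)^2 = 12799 + 1440√79
(80+9√79)^3 = 2047760 + 230391√79
(80+9√79)^4 = 327628801 + 36861120√79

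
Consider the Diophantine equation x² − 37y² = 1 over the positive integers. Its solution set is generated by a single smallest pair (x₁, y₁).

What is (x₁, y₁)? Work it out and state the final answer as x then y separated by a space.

73 12

√37 = [6; 12, …], period ℓ=1 (odd) → k=1
step 0: (6, 1)  from 6·(1,0) + (0,1)
step 1: (73, 12)  from 12·(6,1) + (1,0)
fundamental: x₁=73, y₁=12  (since 5329 − 37·144 = 1)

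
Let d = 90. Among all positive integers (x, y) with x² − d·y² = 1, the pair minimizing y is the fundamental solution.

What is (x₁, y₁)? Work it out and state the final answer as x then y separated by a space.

19 2

√90 → a₀=9, period (2,18); ℓ=2 even so k=1
i=0: a=9 ⇒ p=9, q=1
i=1: a=2 ⇒ p=19, q=2
fundamental: x₁=19, y₁=2  (since 361 − 90·4 = 1)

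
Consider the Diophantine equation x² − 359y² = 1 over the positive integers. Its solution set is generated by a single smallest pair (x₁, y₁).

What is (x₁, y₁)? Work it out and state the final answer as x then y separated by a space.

360 19

[18; 1,17,1,36] for √359; ℓ=4 ⇒ convergent index 3
k=0  a_k=18  p_k/q_k = 18/1
…
k=2  a_k=17  p_k/q_k = 341/18
k=3  a_k=1  p_k/q_k = 360/19
fundamental: x₁=360, y₁=19  (since 129600 − 359·361 = 1)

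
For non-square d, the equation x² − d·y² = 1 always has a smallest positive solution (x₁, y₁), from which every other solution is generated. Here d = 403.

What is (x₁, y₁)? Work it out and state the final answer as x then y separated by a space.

669878 33369

√403 → a₀=20, period (13,2,1,3,1,3,1,2,13,40); ℓ=10 even so k=9
step 0: (20, 1)  from 20·(1,0) + (0,1)
step 1: (261, 13)  from 13·(20,1) + (1,0)
…
step 4: (2951, 147)  from 3·(803,40) + (542,27)
…
step 6: (14213, 708)  from 3·(3754,187) + (2951,147)
…
step 8: (50147, 2498)  from 2·(17967,895) + (14213,708)
step 9: (669878, 33369)  from 13·(50147,2498) + (17967,895)
→ (669878, 33369).  Check: 669878²=448736534884, 403·33369²=448736534883, difference 1.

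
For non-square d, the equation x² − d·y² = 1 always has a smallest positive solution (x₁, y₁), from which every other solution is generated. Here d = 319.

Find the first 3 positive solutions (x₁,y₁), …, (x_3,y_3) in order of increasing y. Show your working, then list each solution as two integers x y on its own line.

12901780 722361
332911854336799 18639485405160
8590311008090840302660 480965080021169647239

√319 = [17; 1,6,5,1,4,…,6,1,34, …], period ℓ=14 (even) → k=13
step 0: (17, 1)  from 17·(1,0) + (0,1)
step 1: (18, 1)  from 1·(17,1) + (1,0)
step 2: (125, 7)  from 6·(18,1) + (17,1)
step 3: (643, 36)  from 5·(125,7) + (18,1)
step 4: (768, 43)  from 1·(643,36) + (125,7)
…
step 6: (11913, 667)  from 3·(3715,208) + (768,43)
…
step 8: (58797, 3292)  from 3·(15628,875) + (11913,667)
step 9: (250816, 14043)  from 4·(58797,3292) + (15628,875)
step 10: (309613, 17335)  from 1·(250816,14043) + (58797,3292)
…
step 12: (11102899, 621643)  from 6·(1798881,100718) + (309613,17335)
step 13: (12901780, 722361)  from 1·(11102899,621643) + (1798881,100718)
(x₁, y₁) = (12901780, 722361);  12901780² − 319·722361² = 1 ✓
(12901780+722361√319)^2 = 332911854336799 + 18639485405160√319
(12901780+722361√319)^3 = 8590311008090840302660 + 480965080021169647239√319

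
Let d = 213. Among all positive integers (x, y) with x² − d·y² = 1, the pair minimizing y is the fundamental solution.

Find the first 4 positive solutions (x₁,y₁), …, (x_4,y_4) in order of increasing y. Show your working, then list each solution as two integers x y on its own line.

√213 = [14; 1,1,2,6,1,8,1,6,2,1,1,28, …], period ℓ=12 (even) → k=11
k=0  a_k=14  p_k/q_k = 14/1
…
k=5  a_k=1  p_k/q_k = 540/37
…
k=7  a_k=1  p_k/q_k = 5327/365
k=8  a_k=6  p_k/q_k = 36749/2518
…
k=10  a_k=1  p_k/q_k = 115574/7919
k=11  a_k=1  p_k/q_k = 194399/13320
(x₁, y₁) = (194399, 13320);  194399² − 213·13320² = 1 ✓
k=2:  x_2 = 194399·194399+213·13320·13320 = 75581942401,  y_2 = 194399·13320+13320·194399 = 5178789360
k=3:  x_3 = 194399·75581942401+213·13320·5178789360 = 29386108041429599,  y_3 = 194399·5178789360+13320·75581942401 = 2013502945575960
k=4:  x_4 = 194399·29386108041429599+213·13320·2013502945575960 = 11425260034216163289601,  y_4 = 194399·2013502945575960+13320·29386108041429599 = 782845918228863306720

194399 13320
75581942401 5178789360
29386108041429599 2013502945575960
11425260034216163289601 782845918228863306720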